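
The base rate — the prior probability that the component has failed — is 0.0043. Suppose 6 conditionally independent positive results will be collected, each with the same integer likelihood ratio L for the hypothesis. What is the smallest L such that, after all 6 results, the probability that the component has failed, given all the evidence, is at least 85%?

4

Prior odds = 0.0043/0.9957 = 43/9957.
Target odds = 0.85/0.15 = 17/3.
Need L⁶ ≥ 17/3 ÷ (43/9957) = 56423/43.
3⁶ = 729 < 56423/43 ≤ 4096 = 4⁶, so L = 4.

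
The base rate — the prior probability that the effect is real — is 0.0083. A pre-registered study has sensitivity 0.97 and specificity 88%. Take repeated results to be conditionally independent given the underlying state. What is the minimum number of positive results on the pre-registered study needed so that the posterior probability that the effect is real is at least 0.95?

Prior odds: 0.0083 ÷ 0.9917 = 83/9917.
False-positive rate = 1 − 0.88 = 0.12; likelihood ratio of a positive = 0.97/0.12 = 97/12.
Target odds: 0.95 ÷ 0.05 = 19.
Need (83/9917) × (97/12)ⁿ ≥ 19, i.e. (97/12)ⁿ ≥ 188423/83.
(97/12)³ = 912673/1728 falls short of 188423/83 but (97/12)⁴ = 88529281/20736 reaches it, so n = 4.

4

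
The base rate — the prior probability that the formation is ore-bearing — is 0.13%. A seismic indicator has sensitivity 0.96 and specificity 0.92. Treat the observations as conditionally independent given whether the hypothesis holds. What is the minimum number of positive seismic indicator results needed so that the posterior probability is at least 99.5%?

Prior odds = 0.0013/0.9987 = 13/9987.
False-positive rate = 1 − 0.92 = 0.08; likelihood ratio of a positive = 0.96/0.08 = 12.
Target odds: 0.995 ÷ 0.005 = 199.
Need (13/9987) × 12ⁿ ≥ 199, i.e. 12ⁿ ≥ 1987413/13.
12⁴ = 20736 falls short of 1987413/13 but 12⁵ = 248832 reaches it, so n = 5.

5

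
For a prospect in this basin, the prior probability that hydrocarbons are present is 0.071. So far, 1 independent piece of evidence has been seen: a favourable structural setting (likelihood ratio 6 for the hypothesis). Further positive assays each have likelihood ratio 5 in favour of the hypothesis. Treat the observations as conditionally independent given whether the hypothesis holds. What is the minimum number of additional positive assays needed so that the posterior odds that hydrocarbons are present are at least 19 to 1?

3

Prior odds = 0.071/0.929 = 71/929.
Bayes factor of the evidence already in hand = 6.
Odds after that evidence = (71/929) × 6 = 426/929.
Target odds = 19.
Need 5ⁿ ≥ 19 ÷ (426/929) = 17651/426.
5² = 25 falls short of 17651/426 but 5³ = 125 reaches it, so n = 3.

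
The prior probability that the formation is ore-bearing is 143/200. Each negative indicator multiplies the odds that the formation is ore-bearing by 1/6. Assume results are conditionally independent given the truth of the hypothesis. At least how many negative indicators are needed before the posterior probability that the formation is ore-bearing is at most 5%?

Prior odds: 0.715 ÷ 0.285 = 143/57.
Likelihood ratio per negative indicator = 1/6.
Target posterior odds = 0.05/0.95 = 1/19.
Need (143/57) × (1/6)ⁿ ≤ 1/19, i.e. (1/6)ⁿ ≤ 3/143.
(1/6)² = 1/36 is still above 3/143 but (1/6)³ = 1/216 is at or below it, so n = 3.

3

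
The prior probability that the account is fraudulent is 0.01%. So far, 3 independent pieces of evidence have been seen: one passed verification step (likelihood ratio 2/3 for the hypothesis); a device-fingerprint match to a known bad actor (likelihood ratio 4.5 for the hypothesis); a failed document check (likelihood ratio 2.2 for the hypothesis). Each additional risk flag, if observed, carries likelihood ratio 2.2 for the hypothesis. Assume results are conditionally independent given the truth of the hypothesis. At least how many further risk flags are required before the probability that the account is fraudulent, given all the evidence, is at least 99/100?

16

Prior odds = 0.0001/0.9999 = 1/9999.
Combined Bayes factor of the evidence already in hand = (2/3) × 4.5 × 2.2 = 6.6.
Odds after that evidence = (1/9999) × 6.6 = 1/1515.
Target odds = 0.99/0.01 = 99.
Need 2.2ⁿ ≥ 99 ÷ (1/1515) = 149985.
2.2¹⁵ ≈136880 falls short of 149985 but 2.2¹⁶ ≈301136 reaches it, so n = 16.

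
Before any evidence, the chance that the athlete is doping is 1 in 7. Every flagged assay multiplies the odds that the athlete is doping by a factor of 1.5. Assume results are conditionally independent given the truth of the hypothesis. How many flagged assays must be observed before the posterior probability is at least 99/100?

16

Prior odds = (1/7)/(6/7) = 1/6.
Likelihood ratio per flagged assay = 1.5.
Target odds: 0.99 ÷ 0.01 = 99.
Need (1/6) × 1.5ⁿ ≥ 99, i.e. 1.5ⁿ ≥ 594.
1.5¹⁵ = 14348907/32768 falls short of 594 but 1.5¹⁶ = 43046721/65536 reaches it, so n = 16.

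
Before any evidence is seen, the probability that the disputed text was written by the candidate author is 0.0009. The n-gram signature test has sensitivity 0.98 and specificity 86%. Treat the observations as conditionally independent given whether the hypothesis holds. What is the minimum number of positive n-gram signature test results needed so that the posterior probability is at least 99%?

Prior odds = 0.0009/0.9991 = 9/9991.
False-positive rate = 1 − 0.86 = 0.14; likelihood ratio of a positive = 0.98/0.14 = 7.
Target odds: 0.99 ÷ 0.01 = 99.
Require 7ⁿ ≥ 99 ÷ (9/9991) = 109901.
7⁵ = 16807 falls short of 109901 but 7⁶ = 117649 reaches it, so n = 6.

6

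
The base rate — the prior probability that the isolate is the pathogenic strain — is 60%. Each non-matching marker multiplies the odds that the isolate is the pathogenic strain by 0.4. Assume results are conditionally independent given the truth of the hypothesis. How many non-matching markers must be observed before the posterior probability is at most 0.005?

Prior odds = 0.6/0.4 = 1.5.
Likelihood ratio per non-matching marker = 0.4.
Target odds: 0.005 ÷ 0.995 = 1/199.
Require 0.4ⁿ ≤ 1/199 ÷ 1.5 = 2/597.
0.4⁶ = 64/15625 is still above 2/597 but 0.4⁷ = 128/78125 is at or below it, so n = 7.

7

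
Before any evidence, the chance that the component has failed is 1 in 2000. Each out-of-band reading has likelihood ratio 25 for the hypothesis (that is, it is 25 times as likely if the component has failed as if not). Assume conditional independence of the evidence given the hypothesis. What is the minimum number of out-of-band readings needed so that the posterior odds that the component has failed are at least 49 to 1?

Prior odds: 0.0005 ÷ 0.9995 = 1/1999.
Likelihood ratio per out-of-band reading = 25.
Target odds = 49.
Require 25ⁿ ≥ 49 ÷ (1/1999) = 97951.
25³ = 15625 falls short of 97951 but 25⁴ = 390625 reaches it, so n = 4.

4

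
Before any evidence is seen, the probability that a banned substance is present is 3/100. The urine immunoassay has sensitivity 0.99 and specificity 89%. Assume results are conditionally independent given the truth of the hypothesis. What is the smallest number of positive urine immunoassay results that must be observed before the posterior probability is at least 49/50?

4

Prior odds = 0.03/0.97 = 3/97.
False-positive rate = 1 − 0.89 = 0.11; likelihood ratio of a positive = 0.99/0.11 = 9.
Target posterior odds = 0.98/0.02 = 49.
Require 9ⁿ ≥ 49 ÷ (3/97) = 4753/3.
9³ = 729 falls short of 4753/3 but 9⁴ = 6561 reaches it, so n = 4.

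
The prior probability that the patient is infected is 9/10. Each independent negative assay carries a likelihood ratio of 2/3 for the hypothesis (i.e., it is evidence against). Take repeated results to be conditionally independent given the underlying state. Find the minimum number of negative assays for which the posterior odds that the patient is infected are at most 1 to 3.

9

Prior odds: 0.9 ÷ 0.1 = 9.
Likelihood ratio per negative assay = 2/3.
Target odds = 1/3.
Require (2/3)ⁿ ≤ 1/3 ÷ 9 = 1/27.
(2/3)⁸ = 256/6561 is still above 1/27 but (2/3)⁹ = 512/19683 is at or below it, so n = 9.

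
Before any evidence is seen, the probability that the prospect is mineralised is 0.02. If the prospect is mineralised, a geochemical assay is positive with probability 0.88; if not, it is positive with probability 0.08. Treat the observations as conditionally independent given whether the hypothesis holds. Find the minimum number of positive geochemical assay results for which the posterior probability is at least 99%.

Prior odds: 0.02 ÷ 0.98 = 1/49.
Likelihood ratio of a positive = 0.88/0.08 = 11.
Target posterior odds = 0.99/0.01 = 99.
Require 11ⁿ ≥ 99 ÷ (1/49) = 4851.
11³ = 1331 falls short of 4851 but 11⁴ = 14641 reaches it, so n = 4.

4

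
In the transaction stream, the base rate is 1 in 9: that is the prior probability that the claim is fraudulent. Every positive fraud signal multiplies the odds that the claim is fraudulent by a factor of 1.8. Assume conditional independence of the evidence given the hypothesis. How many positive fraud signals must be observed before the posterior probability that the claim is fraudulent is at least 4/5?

6

Prior odds: (1/9) ÷ (8/9) = 0.125.
Likelihood ratio per positive fraud signal = 1.8.
Target odds: 0.8 ÷ 0.2 = 4.
Need 0.125 × 1.8ⁿ ≥ 4, i.e. 1.8ⁿ ≥ 32.
1.8⁵ = 18.89568 falls short of 32 but 1.8⁶ = 531441/15625 reaches it, so n = 6.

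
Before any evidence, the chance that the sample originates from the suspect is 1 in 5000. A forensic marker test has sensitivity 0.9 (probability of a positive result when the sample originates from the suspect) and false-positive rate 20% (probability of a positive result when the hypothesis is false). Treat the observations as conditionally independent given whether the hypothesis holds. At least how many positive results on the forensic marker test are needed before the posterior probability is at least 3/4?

7

Prior odds = 0.0002/0.9998 = 1/4999.
Likelihood ratio of a positive result = 0.9/0.2 = 4.5.
Target odds: 0.75 ÷ 0.25 = 3.
Require 4.5ⁿ ≥ 3 ÷ (1/4999) = 14997.
4.5⁶ = 8303.765625 falls short of 14997 but 4.5⁷ = 4782969/128 reaches it, so n = 7.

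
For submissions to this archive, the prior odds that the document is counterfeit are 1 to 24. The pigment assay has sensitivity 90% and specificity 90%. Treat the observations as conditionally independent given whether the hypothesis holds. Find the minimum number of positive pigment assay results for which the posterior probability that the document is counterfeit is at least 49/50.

Prior odds = 1/24.
False-positive rate = 1 − 0.9 = 0.1; likelihood ratio of a positive = 0.9/0.1 = 9.
Target posterior odds = 0.98/0.02 = 49.
Require 9ⁿ ≥ 49 ÷ (1/24) = 1176.
9³ = 729 falls short of 1176 but 9⁴ = 6561 reaches it, so n = 4.

4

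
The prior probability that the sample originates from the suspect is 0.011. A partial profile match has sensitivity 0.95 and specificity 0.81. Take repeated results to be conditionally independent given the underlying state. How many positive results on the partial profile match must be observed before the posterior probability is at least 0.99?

6

Prior odds = 0.011/0.989 = 11/989.
False-positive rate = 1 − 0.81 = 0.19; likelihood ratio of a positive = 0.95/0.19 = 5.
Target odds: 0.99 ÷ 0.01 = 99.
Require 5ⁿ ≥ 99 ÷ (11/989) = 8901.
5⁵ = 3125 falls short of 8901 but 5⁶ = 15625 reaches it, so n = 6.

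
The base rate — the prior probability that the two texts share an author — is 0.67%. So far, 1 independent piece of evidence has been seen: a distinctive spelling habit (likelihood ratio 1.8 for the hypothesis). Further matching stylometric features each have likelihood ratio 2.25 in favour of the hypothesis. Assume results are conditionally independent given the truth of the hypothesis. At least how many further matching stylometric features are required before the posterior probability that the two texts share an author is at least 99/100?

Prior odds = 0.0067/0.9933 = 67/9933.
Bayes factor of the evidence already in hand = 1.8.
Odds after that evidence = (67/9933) × 1.8 = 201/16555.
Target odds = 0.99/0.01 = 99.
Need 2.25ⁿ ≥ 99 ÷ (201/16555) = 546315/67.
2.25¹¹ ≈7481.83 falls short of 546315/67 but 2.25¹² ≈16834.1 reaches it, so n = 12.

12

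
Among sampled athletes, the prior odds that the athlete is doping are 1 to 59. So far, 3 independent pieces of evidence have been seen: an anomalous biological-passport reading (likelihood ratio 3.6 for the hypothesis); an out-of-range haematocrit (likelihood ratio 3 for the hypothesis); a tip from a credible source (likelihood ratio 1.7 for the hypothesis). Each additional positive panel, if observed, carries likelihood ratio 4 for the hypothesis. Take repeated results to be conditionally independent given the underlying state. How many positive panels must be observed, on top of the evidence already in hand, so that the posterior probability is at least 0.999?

Prior odds = 1/59.
Combined Bayes factor of the evidence already in hand = 3.6 × 3 × 1.7 = 18.36.
Odds after that evidence = (1/59) × 18.36 = 459/1475.
Target odds = 0.999/0.001 = 999.
Need 4ⁿ ≥ 999 ÷ (459/1475) = 54575/17.
4⁵ = 1024 falls short of 54575/17 but 4⁶ = 4096 reaches it, so n = 6.

6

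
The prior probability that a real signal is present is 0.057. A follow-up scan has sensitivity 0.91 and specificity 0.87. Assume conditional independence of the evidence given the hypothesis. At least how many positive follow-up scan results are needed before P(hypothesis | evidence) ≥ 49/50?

4

Prior odds = 0.057/0.943 = 57/943.
False-positive rate = 1 − 0.87 = 0.13; likelihood ratio of a positive = 0.91/0.13 = 7.
Target posterior odds = 0.98/0.02 = 49.
Need (57/943) × 7ⁿ ≥ 49, i.e. 7ⁿ ≥ 46207/57.
7³ = 343 falls short of 46207/57 but 7⁴ = 2401 reaches it, so n = 4.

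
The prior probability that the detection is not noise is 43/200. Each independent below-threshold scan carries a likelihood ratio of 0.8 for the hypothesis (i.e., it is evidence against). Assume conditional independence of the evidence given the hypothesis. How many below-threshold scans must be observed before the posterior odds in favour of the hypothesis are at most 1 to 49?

12

Prior odds: 0.215 ÷ 0.785 = 43/157.
Likelihood ratio per below-threshold scan = 0.8.
Target odds = 1/49.
Require 0.8ⁿ ≤ 1/49 ÷ (43/157) = 157/2107.
0.8¹¹ = 4194304/48828125 is still above 157/2107 but 0.8¹² = 16777216/244140625 is at or below it, so n = 12.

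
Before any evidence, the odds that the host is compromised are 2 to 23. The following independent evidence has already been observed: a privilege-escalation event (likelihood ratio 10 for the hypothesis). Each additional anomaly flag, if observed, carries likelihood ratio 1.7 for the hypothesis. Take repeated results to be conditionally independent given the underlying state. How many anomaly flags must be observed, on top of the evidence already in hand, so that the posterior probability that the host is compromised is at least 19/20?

6

Prior odds = 2/23.
Bayes factor of the evidence already in hand = 10.
Odds after that evidence = (2/23) × 10 = 20/23.
Target odds = 0.95/0.05 = 19.
Need 1.7ⁿ ≥ 19 ÷ (20/23) = 21.85.
1.7⁵ = 1419857/100000 falls short of 21.85 but 1.7⁶ = 24137569/1000000 reaches it, so n = 6.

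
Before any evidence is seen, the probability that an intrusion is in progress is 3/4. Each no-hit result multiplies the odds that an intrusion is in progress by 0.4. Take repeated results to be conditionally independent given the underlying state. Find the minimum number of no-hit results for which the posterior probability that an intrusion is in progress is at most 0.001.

9

Prior odds = 0.75/0.25 = 3.
Likelihood ratio per no-hit result = 0.4.
Target posterior odds = 0.001/0.999 = 1/999.
Require 0.4ⁿ ≤ 1/999 ÷ 3 = 1/2997.
0.4⁸ = 256/390625 is still above 1/2997 but 0.4⁹ = 512/1953125 is at or below it, so n = 9.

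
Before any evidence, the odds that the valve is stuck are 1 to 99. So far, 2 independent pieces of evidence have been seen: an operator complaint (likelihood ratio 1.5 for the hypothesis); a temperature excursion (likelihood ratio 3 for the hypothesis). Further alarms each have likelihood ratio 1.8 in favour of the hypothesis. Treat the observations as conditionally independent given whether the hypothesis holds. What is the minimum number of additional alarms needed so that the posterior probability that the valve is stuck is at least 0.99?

14

Prior odds = 1/99.
Combined Bayes factor of the evidence already in hand = 1.5 × 3 = 4.5.
Odds after that evidence = (1/99) × 4.5 = 1/22.
Target odds = 0.99/0.01 = 99.
Need 1.8ⁿ ≥ 99 ÷ (1/22) = 2178.
1.8¹³ ≈2082.3 falls short of 2178 but 1.8¹⁴ ≈3748.13 reaches it, so n = 14.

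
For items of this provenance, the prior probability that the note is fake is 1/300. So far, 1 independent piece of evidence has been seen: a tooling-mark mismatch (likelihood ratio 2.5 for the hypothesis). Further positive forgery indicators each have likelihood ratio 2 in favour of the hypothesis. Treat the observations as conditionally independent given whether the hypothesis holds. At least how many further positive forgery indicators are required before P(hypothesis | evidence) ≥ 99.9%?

17

Prior odds = (1/300)/(299/300) = 1/299.
Bayes factor of the evidence already in hand = 2.5.
Odds after that evidence = (1/299) × 2.5 = 5/598.
Target odds = 0.999/0.001 = 999.
Need 2ⁿ ≥ 999 ÷ (5/598) = 119480.4.
2¹⁶ = 65536 falls short of 119480.4 but 2¹⁷ = 131072 reaches it, so n = 17.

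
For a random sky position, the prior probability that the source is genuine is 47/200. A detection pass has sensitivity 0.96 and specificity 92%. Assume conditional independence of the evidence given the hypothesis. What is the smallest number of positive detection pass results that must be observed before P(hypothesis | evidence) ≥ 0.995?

3

Prior odds: 0.235 ÷ 0.765 = 47/153.
False-positive rate = 1 − 0.92 = 0.08; likelihood ratio of a positive = 0.96/0.08 = 12.
Target posterior odds = 0.995/0.005 = 199.
Require 12ⁿ ≥ 199 ÷ (47/153) = 30447/47.
12² = 144 falls short of 30447/47 but 12³ = 1728 reaches it, so n = 3.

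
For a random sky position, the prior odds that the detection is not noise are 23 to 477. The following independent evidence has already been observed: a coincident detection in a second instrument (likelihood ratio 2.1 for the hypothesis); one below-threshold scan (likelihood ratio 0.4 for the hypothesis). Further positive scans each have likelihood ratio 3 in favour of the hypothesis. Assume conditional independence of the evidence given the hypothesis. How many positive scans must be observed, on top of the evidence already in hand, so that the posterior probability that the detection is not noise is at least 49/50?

Prior odds = 23/477.
Combined Bayes factor of the evidence already in hand = 2.1 × 0.4 = 0.84.
Odds after that evidence = (23/477) × 0.84 = 161/3975.
Target odds = 0.98/0.02 = 49.
Need 3ⁿ ≥ 49 ÷ (161/3975) = 27825/23.
3⁶ = 729 falls short of 27825/23 but 3⁷ = 2187 reaches it, so n = 7.

7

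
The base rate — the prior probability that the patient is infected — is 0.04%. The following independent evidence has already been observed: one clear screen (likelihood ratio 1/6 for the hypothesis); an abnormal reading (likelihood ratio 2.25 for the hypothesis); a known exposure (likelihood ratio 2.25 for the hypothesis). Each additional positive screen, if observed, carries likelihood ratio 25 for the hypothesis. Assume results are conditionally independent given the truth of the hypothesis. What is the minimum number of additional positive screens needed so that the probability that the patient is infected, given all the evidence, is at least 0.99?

4

Prior odds = 0.0004/0.9996 = 1/2499.
Combined Bayes factor of the evidence already in hand = (1/6) × 2.25 × 2.25 = 0.84375.
Odds after that evidence = (1/2499) × 0.84375 = 9/26656.
Target odds = 0.99/0.01 = 99.
Need 25ⁿ ≥ 99 ÷ (9/26656) = 293216.
25³ = 15625 falls short of 293216 but 25⁴ = 390625 reaches it, so n = 4.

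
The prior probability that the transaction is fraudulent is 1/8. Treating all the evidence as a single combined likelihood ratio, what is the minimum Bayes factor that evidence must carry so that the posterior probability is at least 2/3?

14

Prior odds = 0.125/0.875 = 1/7.
Target odds = (2/3)/(1/3) = 2.
Required Bayes factor = 2 ÷ (1/7) = 14.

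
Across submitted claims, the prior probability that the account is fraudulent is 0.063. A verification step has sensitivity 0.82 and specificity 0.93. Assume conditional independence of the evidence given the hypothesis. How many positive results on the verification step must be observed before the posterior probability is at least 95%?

Prior odds: 0.063 ÷ 0.937 = 63/937.
False-positive rate = 1 − 0.93 = 0.07; likelihood ratio of a positive = 0.82/0.07 = 82/7.
Target odds: 0.95 ÷ 0.05 = 19.
Require (82/7)ⁿ ≥ 19 ÷ (63/937) = 17803/63.
(82/7)² = 6724/49 falls short of 17803/63 but (82/7)³ = 551368/343 reaches it, so n = 3.

3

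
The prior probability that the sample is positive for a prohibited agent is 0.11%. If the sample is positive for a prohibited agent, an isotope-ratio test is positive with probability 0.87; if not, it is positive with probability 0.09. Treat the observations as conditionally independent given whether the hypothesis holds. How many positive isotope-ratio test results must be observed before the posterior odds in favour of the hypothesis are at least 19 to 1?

Prior odds = 0.0011/0.9989 = 11/9989.
Likelihood ratio of a positive = 0.87/0.09 = 29/3.
Target odds = 19.
Need (11/9989) × (29/3)ⁿ ≥ 19, i.e. (29/3)ⁿ ≥ 189791/11.
(29/3)⁴ = 707281/81 falls short of 189791/11 but (29/3)⁵ = 20511149/243 reaches it, so n = 5.

5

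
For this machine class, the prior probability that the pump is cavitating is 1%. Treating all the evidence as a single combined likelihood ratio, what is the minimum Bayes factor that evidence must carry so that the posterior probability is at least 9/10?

891

Prior odds = 0.01/0.99 = 1/99.
Target odds = 0.9/0.1 = 9.
Required Bayes factor = 9 ÷ (1/99) = 891.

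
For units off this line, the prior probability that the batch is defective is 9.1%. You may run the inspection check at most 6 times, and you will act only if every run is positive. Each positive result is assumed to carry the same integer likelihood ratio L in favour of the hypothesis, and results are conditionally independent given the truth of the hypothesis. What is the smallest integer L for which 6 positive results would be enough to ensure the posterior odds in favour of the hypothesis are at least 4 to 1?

2

Prior odds = 0.091/0.909 = 91/909.
Target odds = 4.
Need L⁶ ≥ 4 ÷ (91/909) = 3636/91.
1⁶ = 1 < 3636/91 ≤ 64 = 2⁶, so L = 2.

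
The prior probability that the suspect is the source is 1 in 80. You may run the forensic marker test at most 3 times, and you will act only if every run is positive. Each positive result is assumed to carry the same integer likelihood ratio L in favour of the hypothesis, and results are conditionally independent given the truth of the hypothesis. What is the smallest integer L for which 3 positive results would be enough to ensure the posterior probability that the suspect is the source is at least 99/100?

Prior odds = 0.0125/0.9875 = 1/79.
Target odds = 0.99/0.01 = 99.
Need L³ ≥ 99 ÷ (1/79) = 7821.
19³ = 6859 < 7821 ≤ 8000 = 20³, so L = 20.

20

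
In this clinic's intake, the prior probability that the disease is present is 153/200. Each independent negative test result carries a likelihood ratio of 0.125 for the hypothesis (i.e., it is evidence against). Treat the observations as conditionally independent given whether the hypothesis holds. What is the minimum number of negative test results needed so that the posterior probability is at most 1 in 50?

3

Prior odds = 0.765/0.235 = 153/47.
Likelihood ratio per negative test result = 0.125.
Target odds: 0.02 ÷ 0.98 = 1/49.
Need (153/47) × 0.125ⁿ ≤ 1/49, i.e. 0.125ⁿ ≤ 47/7497.
0.125² = 0.015625 is still above 47/7497 but 0.125³ = 0.001953125 is at or below it, so n = 3.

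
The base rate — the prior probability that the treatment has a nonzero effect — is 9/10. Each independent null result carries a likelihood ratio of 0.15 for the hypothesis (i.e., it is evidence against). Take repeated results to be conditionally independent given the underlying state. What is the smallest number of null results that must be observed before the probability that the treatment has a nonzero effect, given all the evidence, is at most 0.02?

4

Prior odds = 0.9/0.1 = 9.
Likelihood ratio per null result = 0.15.
Target posterior odds = 0.02/0.98 = 1/49.
Need 9 × 0.15ⁿ ≤ 1/49, i.e. 0.15ⁿ ≤ 1/441.
0.15³ = 0.003375 is still above 1/441 but 0.15⁴ = 81/160000 is at or below it, so n = 4.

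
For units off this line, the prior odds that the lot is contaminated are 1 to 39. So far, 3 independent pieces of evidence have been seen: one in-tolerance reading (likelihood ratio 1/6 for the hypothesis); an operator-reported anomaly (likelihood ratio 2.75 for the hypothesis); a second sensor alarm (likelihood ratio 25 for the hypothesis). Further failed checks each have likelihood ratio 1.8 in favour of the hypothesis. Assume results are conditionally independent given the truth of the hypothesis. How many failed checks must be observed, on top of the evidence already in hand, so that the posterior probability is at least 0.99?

10

Prior odds = 1/39.
Combined Bayes factor of the evidence already in hand = (1/6) × 2.75 × 25 = 275/24.
Odds after that evidence = (1/39) × 275/24 = 275/936.
Target odds = 0.99/0.01 = 99.
Need 1.8ⁿ ≥ 99 ÷ (275/936) = 336.96.
1.8⁹ = 387420489/1953125 falls short of 336.96 but 1.8¹⁰ ≈357.047 reaches it, so n = 10.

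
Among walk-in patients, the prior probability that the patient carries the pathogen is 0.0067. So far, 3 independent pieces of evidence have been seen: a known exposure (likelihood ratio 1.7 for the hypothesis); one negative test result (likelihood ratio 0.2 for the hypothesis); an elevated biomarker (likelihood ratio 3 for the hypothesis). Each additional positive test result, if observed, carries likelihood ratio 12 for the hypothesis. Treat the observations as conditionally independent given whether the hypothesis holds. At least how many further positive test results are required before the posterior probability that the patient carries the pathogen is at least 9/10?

3

Prior odds = 0.0067/0.9933 = 67/9933.
Combined Bayes factor of the evidence already in hand = 1.7 × 0.2 × 3 = 1.02.
Odds after that evidence = (67/9933) × 1.02 = 1139/165550.
Target odds = 0.9/0.1 = 9.
Need 12ⁿ ≥ 9 ÷ (1139/165550) = 1489950/1139.
12² = 144 falls short of 1489950/1139 but 12³ = 1728 reaches it, so n = 3.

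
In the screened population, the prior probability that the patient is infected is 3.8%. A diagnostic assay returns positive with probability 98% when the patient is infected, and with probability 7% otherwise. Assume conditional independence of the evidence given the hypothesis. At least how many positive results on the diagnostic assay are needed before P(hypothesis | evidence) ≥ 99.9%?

Prior odds = 0.038/0.962 = 19/481.
Likelihood ratio of a positive result = 0.98/0.07 = 14.
Target odds: 0.999 ÷ 0.001 = 999.
Require 14ⁿ ≥ 999 ÷ (19/481) = 480519/19.
14³ = 2744 falls short of 480519/19 but 14⁴ = 38416 reaches it, so n = 4.

4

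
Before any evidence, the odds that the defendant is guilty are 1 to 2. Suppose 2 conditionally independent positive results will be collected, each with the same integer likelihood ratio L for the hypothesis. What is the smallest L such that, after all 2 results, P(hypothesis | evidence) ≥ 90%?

Prior odds = 0.5.
Target odds = 0.9/0.1 = 9.
Need L² ≥ 9 ÷ 0.5 = 18.
4² = 16 < 18 ≤ 25 = 5², so L = 5.

5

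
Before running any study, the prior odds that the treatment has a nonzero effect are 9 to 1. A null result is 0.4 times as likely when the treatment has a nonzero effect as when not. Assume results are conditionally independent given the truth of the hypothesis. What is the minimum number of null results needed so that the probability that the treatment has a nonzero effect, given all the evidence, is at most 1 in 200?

9

Prior odds = 9.
Likelihood ratio per null result = 0.4.
Target posterior odds = 0.005/0.995 = 1/199.
Require 0.4ⁿ ≤ 1/199 ÷ 9 = 1/1791.
0.4⁸ = 256/390625 is still above 1/1791 but 0.4⁹ = 512/1953125 is at or below it, so n = 9.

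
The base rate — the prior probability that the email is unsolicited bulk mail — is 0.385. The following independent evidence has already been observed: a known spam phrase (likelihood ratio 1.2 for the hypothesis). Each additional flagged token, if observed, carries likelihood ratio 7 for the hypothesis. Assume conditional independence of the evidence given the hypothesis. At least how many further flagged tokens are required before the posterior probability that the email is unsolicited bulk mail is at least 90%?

Prior odds = 0.385/0.615 = 77/123.
Bayes factor of the evidence already in hand = 1.2.
Odds after that evidence = (77/123) × 1.2 = 154/205.
Target odds = 0.9/0.1 = 9.
Need 7ⁿ ≥ 9 ÷ (154/205) = 1845/154.
7¹ = 7 falls short of 1845/154 but 7² = 49 reaches it, so n = 2.

2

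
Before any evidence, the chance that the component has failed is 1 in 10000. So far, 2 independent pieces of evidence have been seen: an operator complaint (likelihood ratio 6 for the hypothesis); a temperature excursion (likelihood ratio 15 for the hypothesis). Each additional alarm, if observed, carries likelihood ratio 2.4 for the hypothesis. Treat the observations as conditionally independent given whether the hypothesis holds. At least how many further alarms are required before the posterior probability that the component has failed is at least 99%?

Prior odds = 0.0001/0.9999 = 1/9999.
Combined Bayes factor of the evidence already in hand = 6 × 15 = 90.
Odds after that evidence = (1/9999) × 90 = 10/1111.
Target odds = 0.99/0.01 = 99.
Need 2.4ⁿ ≥ 99 ÷ (10/1111) = 10998.9.
2.4¹⁰ ≈6340.34 falls short of 10998.9 but 2.4¹¹ ≈15216.8 reaches it, so n = 11.

11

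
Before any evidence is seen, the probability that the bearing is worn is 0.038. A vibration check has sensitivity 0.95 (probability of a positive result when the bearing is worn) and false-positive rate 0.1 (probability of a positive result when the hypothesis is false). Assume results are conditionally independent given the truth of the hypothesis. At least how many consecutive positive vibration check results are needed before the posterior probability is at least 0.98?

4

Prior odds: 0.038 ÷ 0.962 = 19/481.
Likelihood ratio of a positive result = 0.95/0.1 = 9.5.
Target posterior odds = 0.98/0.02 = 49.
Need (19/481) × 9.5ⁿ ≥ 49, i.e. 9.5ⁿ ≥ 23569/19.
9.5³ = 857.375 falls short of 23569/19 but 9.5⁴ = 8145.0625 reaches it, so n = 4.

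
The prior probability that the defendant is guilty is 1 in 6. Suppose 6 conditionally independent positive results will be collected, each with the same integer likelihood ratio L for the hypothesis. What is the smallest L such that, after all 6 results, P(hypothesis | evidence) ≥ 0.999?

5

Prior odds = (1/6)/(5/6) = 0.2.
Target odds = 0.999/0.001 = 999.
Need L⁶ ≥ 999 ÷ 0.2 = 4995.
4⁶ = 4096 < 4995 ≤ 15625 = 5⁶, so L = 5.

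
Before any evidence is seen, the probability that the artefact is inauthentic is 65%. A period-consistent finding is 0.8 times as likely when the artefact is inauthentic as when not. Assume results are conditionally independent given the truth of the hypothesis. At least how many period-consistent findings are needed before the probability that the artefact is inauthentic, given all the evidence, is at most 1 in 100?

24

Prior odds: 0.65 ÷ 0.35 = 13/7.
Likelihood ratio per period-consistent finding = 0.8.
Target posterior odds = 0.01/0.99 = 1/99.
Need (13/7) × 0.8ⁿ ≤ 1/99, i.e. 0.8ⁿ ≤ 7/1287.
0.8²³ ≈0.00590296 is still above 7/1287 but 0.8²⁴ ≈0.00472237 is at or below it, so n = 24.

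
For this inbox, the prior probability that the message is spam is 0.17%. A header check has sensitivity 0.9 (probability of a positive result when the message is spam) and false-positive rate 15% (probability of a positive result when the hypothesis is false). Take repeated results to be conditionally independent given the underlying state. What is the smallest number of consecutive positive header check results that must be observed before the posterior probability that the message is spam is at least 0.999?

Prior odds = 0.0017/0.9983 = 17/9983.
Likelihood ratio of a positive result = 0.9/0.15 = 6.
Target posterior odds = 0.999/0.001 = 999.
Need (17/9983) × 6ⁿ ≥ 999, i.e. 6ⁿ ≥ 9973017/17.
6⁷ = 279936 falls short of 9973017/17 but 6⁸ = 1679616 reaches it, so n = 8.

8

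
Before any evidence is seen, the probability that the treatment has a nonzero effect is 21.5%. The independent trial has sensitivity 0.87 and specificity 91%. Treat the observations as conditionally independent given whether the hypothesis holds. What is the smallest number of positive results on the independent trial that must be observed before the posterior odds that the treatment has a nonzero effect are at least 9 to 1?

2

Prior odds: 0.215 ÷ 0.785 = 43/157.
False-positive rate = 1 − 0.91 = 0.09; likelihood ratio of a positive = 0.87/0.09 = 29/3.
Target odds = 9.
Need (43/157) × (29/3)ⁿ ≥ 9, i.e. (29/3)ⁿ ≥ 1413/43.
(29/3)¹ = 29/3 falls short of 1413/43 but (29/3)² = 841/9 reaches it, so n = 2.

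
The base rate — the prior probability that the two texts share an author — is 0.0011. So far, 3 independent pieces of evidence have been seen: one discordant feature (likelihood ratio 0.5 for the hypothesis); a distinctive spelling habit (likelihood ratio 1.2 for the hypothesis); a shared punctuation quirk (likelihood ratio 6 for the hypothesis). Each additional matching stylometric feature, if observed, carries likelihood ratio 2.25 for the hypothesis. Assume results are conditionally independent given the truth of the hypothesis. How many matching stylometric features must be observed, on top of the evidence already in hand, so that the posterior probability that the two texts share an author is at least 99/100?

Prior odds = 0.0011/0.9989 = 11/9989.
Combined Bayes factor of the evidence already in hand = 0.5 × 1.2 × 6 = 3.6.
Odds after that evidence = (11/9989) × 3.6 = 198/49945.
Target odds = 0.99/0.01 = 99.
Need 2.25ⁿ ≥ 99 ÷ (198/49945) = 24972.5.
2.25¹² ≈16834.1 falls short of 24972.5 but 2.25¹³ ≈37876.8 reaches it, so n = 13.

13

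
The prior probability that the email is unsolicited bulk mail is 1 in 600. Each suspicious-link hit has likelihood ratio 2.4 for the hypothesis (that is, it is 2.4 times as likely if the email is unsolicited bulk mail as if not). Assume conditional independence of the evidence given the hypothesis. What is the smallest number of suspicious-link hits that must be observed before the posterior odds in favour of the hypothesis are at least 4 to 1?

9

Prior odds: (1/600) ÷ (599/600) = 1/599.
Likelihood ratio per suspicious-link hit = 2.4.
Target odds = 4.
Need (1/599) × 2.4ⁿ ≥ 4, i.e. 2.4ⁿ ≥ 2396.
2.4⁸ = 429981696/390625 falls short of 2396 but 2.4⁹ ≈2641.81 reaches it, so n = 9.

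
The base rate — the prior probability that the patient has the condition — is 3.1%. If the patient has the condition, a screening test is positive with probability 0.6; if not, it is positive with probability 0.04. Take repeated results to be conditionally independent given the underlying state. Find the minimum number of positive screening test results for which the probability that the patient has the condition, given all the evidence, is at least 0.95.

3

Prior odds = 0.031/0.969 = 31/969.
Likelihood ratio of a positive = 0.6/0.04 = 15.
Target odds: 0.95 ÷ 0.05 = 19.
Need (31/969) × 15ⁿ ≥ 19, i.e. 15ⁿ ≥ 18411/31.
15² = 225 falls short of 18411/31 but 15³ = 3375 reaches it, so n = 3.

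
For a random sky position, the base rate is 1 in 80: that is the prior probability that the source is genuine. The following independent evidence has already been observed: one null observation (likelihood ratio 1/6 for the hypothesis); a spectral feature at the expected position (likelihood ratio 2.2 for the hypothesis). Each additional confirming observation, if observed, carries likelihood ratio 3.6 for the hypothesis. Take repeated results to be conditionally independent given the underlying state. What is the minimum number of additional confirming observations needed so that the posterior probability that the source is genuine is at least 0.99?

8

Prior odds = 0.0125/0.9875 = 1/79.
Combined Bayes factor of the evidence already in hand = (1/6) × 2.2 = 11/30.
Odds after that evidence = (1/79) × 11/30 = 11/2370.
Target odds = 0.99/0.01 = 99.
Need 3.6ⁿ ≥ 99 ÷ (11/2370) = 21330.
3.6⁷ = 612220032/78125 falls short of 21330 but 3.6⁸ ≈28211.1 reaches it, so n = 8.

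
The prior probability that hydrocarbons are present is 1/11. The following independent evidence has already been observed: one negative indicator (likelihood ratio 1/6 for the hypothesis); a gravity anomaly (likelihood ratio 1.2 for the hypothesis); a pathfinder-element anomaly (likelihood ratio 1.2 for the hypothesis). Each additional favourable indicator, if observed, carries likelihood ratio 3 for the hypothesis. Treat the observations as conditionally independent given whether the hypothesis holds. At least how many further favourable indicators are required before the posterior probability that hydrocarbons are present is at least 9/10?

Prior odds = (1/11)/(10/11) = 0.1.
Combined Bayes factor of the evidence already in hand = (1/6) × 1.2 × 1.2 = 0.24.
Odds after that evidence = 0.1 × 0.24 = 0.024.
Target odds = 0.9/0.1 = 9.
Need 3ⁿ ≥ 9 ÷ 0.024 = 375.
3⁵ = 243 falls short of 375 but 3⁶ = 729 reaches it, so n = 6.

6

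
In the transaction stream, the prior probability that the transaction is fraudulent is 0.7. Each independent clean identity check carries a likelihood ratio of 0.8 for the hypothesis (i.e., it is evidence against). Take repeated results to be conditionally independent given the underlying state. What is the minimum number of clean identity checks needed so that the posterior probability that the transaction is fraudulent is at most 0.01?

Prior odds: 0.7 ÷ 0.3 = 7/3.
Likelihood ratio per clean identity check = 0.8.
Target odds: 0.01 ÷ 0.99 = 1/99.
Need (7/3) × 0.8ⁿ ≤ 1/99, i.e. 0.8ⁿ ≤ 1/231.
0.8²⁴ ≈0.00472237 is still above 1/231 but 0.8²⁵ ≈0.00377789 is at or below it, so n = 25.

25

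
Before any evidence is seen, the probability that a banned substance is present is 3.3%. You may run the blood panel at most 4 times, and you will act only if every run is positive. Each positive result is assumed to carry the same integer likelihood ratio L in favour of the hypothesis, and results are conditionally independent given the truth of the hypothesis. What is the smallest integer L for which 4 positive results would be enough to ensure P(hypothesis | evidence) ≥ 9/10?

Prior odds = 0.033/0.967 = 33/967.
Target odds = 0.9/0.1 = 9.
Need L⁴ ≥ 9 ÷ (33/967) = 2901/11.
4⁴ = 256 < 2901/11 ≤ 625 = 5⁴, so L = 5.

5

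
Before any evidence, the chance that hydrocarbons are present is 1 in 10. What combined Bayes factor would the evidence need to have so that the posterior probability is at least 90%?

81

Prior odds = 0.1/0.9 = 1/9.
Target odds = 0.9/0.1 = 9.
Required Bayes factor = 9 ÷ (1/9) = 81.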